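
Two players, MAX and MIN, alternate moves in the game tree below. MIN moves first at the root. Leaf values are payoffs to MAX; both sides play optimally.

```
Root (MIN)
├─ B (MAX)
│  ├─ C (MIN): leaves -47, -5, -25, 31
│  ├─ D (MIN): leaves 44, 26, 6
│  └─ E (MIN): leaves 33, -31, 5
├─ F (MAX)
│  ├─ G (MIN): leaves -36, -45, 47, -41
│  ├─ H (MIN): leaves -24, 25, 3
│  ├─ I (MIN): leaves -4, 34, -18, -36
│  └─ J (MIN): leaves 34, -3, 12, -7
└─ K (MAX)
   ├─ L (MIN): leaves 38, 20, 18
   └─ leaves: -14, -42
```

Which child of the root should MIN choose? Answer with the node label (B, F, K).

F

C (MIN): min(-47, -5, -25, 31) = -47
D (MIN): min(44, 26, 6) = 6
E (MIN): min(33, -31, 5) = -31
B (MAX): max(-47, 6, -31) = 6
G (MIN): min(-36, -45, 47, -41) = -45
H (MIN): min(-24, 25, 3) = -24
I (MIN): min(-4, 34, -18, -36) = -36
J (MIN): min(34, -3, 12, -7) = -7
F (MAX): max(-45, -24, -36, -7) = -7
L (MIN): min(38, 20, 18) = 18
K (MAX): max(18, -14, -42) = 18
Root (MIN): min(6, -7, 18) = -7
MIN picks the child with the lowest value: F (value -7).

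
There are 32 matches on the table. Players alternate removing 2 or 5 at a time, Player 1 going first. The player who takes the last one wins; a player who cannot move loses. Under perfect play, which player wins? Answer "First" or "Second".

Compute winning (W) and losing (L) positions by backward induction:
i:   0  1  2  3  4  5  6  7  8  9 10 11 12 13 14 15 16 17 18 19 20 21 22 23 24 25 26 27 28 29 30 31 32
     L  L  W  W  L  W  W  L  L  W  W  L  W  W  L  L  W  W  L  W  W  L  L  W  W  L  W  W  L  L  W  W  L
Position 32 is L, so the second player wins.

Second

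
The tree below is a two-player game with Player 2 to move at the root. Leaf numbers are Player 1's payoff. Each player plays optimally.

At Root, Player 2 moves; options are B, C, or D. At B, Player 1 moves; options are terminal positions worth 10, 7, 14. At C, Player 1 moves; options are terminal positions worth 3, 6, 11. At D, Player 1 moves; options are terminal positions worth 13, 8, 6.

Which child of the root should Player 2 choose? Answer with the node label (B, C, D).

C

B (Player 1): max(10, 7, 14) = 14
C (Player 1): max(3, 6, 11) = 11
D (Player 1): max(13, 8, 6) = 13
Root (Player 2): min(14, 11, 13) = 11
Player 2 picks the child with the lowest value: C (value 11).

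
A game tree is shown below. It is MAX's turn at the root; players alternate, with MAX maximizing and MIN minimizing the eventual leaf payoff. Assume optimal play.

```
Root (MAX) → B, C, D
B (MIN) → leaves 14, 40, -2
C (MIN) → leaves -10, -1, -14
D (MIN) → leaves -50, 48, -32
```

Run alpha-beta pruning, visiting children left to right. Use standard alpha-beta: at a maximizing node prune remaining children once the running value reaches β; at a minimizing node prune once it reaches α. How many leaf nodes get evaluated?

B [α=-∞,β=+∞]: v=-2
C [α=-2,β=+∞]: v=-10 after child 1 ≤ α → α-cutoff, skip 2
D [α=-2,β=+∞]: v=-50 after child 1 ≤ α → α-cutoff, skip 2
Root [α=-∞,β=+∞]: v=-2
Leaves evaluated: 5 of 9.

5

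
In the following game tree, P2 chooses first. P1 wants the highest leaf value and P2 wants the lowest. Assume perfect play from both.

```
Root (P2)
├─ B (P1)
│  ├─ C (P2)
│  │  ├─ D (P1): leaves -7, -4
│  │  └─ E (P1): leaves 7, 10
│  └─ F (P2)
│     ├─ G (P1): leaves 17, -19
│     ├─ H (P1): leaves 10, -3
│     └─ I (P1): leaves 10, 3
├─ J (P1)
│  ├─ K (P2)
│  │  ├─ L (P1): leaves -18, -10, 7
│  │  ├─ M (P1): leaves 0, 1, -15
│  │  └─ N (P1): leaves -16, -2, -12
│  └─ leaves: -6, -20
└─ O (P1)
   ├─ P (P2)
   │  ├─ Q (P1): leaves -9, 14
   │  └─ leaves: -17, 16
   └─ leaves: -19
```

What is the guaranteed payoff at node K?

-2

L: max(-18, -10, 7) = 7
M: max(0, 1, -15) = 1
N: max(-16, -2, -12) = -2
K: min(7, 1, -2) = -2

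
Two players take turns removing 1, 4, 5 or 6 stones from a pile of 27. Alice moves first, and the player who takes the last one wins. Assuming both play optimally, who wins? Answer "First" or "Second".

Compute winning (W) and losing (L) positions by backward induction:
i:   0  1  2  3  4  5  6  7  8  9 10 11 12 13 14 15 16 17 18 19 20 21 22 23 24 25 26 27
     L  W  L  W  W  W  W  W  W  L  W  L  W  W  W  W  W  W  L  W  L  W  W  W  W  W  W  L
Position 27 is L, so the second player wins.

Second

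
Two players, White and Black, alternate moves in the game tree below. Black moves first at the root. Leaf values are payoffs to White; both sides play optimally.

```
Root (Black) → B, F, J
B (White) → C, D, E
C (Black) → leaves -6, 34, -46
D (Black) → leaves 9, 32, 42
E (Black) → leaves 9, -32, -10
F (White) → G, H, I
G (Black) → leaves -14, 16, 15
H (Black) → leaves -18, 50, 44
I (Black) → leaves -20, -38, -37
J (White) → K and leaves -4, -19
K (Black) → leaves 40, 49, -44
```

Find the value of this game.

-14

C (Black): min(-6, 34, -46) = -46
D (Black): min(9, 32, 42) = 9
E (Black): min(9, -32, -10) = -32
B (White): max(-46, 9, -32) = 9
G (Black): min(-14, 16, 15) = -14
H (Black): min(-18, 50, 44) = -18
I (Black): min(-20, -38, -37) = -38
F (White): max(-14, -18, -38) = -14
K (Black): min(40, 49, -44) = -44
J (White): max(-44, -4, -19) = -4
Root (Black): min(9, -14, -4) = -14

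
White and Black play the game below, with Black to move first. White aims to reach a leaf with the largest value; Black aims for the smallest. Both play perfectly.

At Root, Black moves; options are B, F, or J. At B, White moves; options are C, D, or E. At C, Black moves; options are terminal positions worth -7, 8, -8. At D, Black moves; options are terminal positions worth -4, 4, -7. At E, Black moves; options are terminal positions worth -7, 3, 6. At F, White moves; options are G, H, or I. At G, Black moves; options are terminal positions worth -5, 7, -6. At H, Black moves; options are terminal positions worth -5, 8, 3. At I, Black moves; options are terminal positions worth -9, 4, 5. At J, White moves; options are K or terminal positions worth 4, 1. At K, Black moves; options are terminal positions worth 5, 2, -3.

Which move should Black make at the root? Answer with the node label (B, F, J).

C (Black): min(-7, 8, -8) = -8
D (Black): min(-4, 4, -7) = -7
E (Black): min(-7, 3, 6) = -7
B (White): max(-8, -7, -7) = -7
G (Black): min(-5, 7, -6) = -6
H (Black): min(-5, 8, 3) = -5
I (Black): min(-9, 4, 5) = -9
F (White): max(-6, -5, -9) = -5
K (Black): min(5, 2, -3) = -3
J (White): max(-3, 4, 1) = 4
Root (Black): min(-7, -5, 4) = -7
Black picks the child with the lowest value: B (value -7).

B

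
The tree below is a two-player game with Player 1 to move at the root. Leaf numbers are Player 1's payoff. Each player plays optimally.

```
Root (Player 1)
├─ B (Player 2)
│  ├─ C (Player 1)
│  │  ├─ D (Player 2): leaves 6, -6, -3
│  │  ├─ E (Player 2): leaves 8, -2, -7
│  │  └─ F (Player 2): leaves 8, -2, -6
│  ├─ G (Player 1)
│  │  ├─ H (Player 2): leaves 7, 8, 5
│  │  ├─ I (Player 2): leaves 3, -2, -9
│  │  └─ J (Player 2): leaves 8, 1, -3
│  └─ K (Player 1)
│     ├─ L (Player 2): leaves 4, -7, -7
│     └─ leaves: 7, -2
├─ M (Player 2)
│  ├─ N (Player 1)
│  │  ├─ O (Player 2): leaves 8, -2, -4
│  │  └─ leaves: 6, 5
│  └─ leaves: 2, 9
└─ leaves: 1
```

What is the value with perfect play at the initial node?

2

D (Player 2): min(6, -6, -3) = -6
E (Player 2): min(8, -2, -7) = -7
F (Player 2): min(8, -2, -6) = -6
C (Player 1): max(-6, -7, -6) = -6
H (Player 2): min(7, 8, 5) = 5
I (Player 2): min(3, -2, -9) = -9
J (Player 2): min(8, 1, -3) = -3
G (Player 1): max(5, -9, -3) = 5
L (Player 2): min(4, -7, -7) = -7
K (Player 1): max(-7, 7, -2) = 7
B (Player 2): min(-6, 5, 7) = -6
O (Player 2): min(8, -2, -4) = -4
N (Player 1): max(-4, 6, 5) = 6
M (Player 2): min(6, 2, 9) = 2
Root (Player 1): max(-6, 2, 1) = 2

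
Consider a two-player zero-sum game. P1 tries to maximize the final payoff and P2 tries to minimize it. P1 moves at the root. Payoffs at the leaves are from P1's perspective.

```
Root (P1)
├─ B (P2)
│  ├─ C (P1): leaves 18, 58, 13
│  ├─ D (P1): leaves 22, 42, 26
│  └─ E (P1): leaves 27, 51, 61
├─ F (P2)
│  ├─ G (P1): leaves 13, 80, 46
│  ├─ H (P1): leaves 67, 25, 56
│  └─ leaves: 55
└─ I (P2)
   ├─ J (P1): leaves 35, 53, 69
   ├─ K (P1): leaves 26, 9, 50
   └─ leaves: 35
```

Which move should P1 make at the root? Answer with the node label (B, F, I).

C (P1): max(18, 58, 13) = 58
D (P1): max(22, 42, 26) = 42
E (P1): max(27, 51, 61) = 61
B (P2): min(58, 42, 61) = 42
G (P1): max(13, 80, 46) = 80
H (P1): max(67, 25, 56) = 67
F (P2): min(80, 67, 55) = 55
J (P1): max(35, 53, 69) = 69
K (P1): max(26, 9, 50) = 50
I (P2): min(69, 50, 35) = 35
Root (P1): max(42, 55, 35) = 55
P1 picks the child with the highest value: F (value 55).

F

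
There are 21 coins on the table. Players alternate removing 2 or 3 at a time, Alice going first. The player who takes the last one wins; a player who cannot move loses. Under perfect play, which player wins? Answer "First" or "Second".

i:   0  1  2  3  4  5  6  7  8  9 10 11 12 13 14 15 16 17 18 19 20 21
     L  L  W  W  W  L  L  W  W  W  L  L  W  W  W  L  L  W  W  W  L  L
Position 21 is L, so the second player wins.

Second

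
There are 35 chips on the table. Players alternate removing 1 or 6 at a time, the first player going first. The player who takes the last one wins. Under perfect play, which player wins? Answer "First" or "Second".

Mark each pile size as W (mover wins) or L (mover loses):
i:   0  1  2  3  4  5  6  7  8  9 10 11 12 13 14 15 16 17 18 19 20 21 22 23 24 25 26 27 28 29 30 31 32 33 34 35
     L  W  L  W  L  W  W  L  W  L  W  L  W  W  L  W  L  W  L  W  W  L  W  L  W  L  W  W  L  W  L  W  L  W  W  L
Position 35 is L, so the second player wins.

Second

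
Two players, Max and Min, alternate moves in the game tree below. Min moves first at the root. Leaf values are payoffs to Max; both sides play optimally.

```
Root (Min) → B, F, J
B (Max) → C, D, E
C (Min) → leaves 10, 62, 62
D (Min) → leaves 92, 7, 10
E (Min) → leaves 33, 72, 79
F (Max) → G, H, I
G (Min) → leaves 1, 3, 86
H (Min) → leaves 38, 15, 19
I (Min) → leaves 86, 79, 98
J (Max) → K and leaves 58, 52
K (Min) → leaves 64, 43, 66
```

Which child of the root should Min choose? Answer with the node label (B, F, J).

B

C (Min): min(10, 62, 62) = 10
D (Min): min(92, 7, 10) = 7
E (Min): min(33, 72, 79) = 33
B (Max): max(10, 7, 33) = 33
G (Min): min(1, 3, 86) = 1
H (Min): min(38, 15, 19) = 15
I (Min): min(86, 79, 98) = 79
F (Max): max(1, 15, 79) = 79
K (Min): min(64, 43, 66) = 43
J (Max): max(43, 58, 52) = 58
Root (Min): min(33, 79, 58) = 33
Min picks the child with the lowest value: B (value 33).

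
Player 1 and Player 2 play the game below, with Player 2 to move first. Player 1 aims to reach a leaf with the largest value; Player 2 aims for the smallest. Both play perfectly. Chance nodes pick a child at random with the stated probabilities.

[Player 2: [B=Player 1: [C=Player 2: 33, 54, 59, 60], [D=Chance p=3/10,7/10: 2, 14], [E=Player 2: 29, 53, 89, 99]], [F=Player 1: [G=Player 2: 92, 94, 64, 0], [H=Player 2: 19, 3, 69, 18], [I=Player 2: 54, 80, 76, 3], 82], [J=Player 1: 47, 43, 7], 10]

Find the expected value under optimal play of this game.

10

C (Player 2): min(33, 54, 59, 60) = 33
D (Chance): 3/10·2 + 7/10·14 = 10.4
E (Player 2): min(29, 53, 89, 99) = 29
B (Player 1): max(33, 10.4, 29) = 33
G (Player 2): min(92, 94, 64, 0) = 0
H (Player 2): min(19, 3, 69, 18) = 3
I (Player 2): min(54, 80, 76, 3) = 3
F (Player 1): max(0, 3, 3, 82) = 82
J (Player 1): max(47, 43, 7) = 47
Root (Player 2): min(33, 82, 47, 10) = 10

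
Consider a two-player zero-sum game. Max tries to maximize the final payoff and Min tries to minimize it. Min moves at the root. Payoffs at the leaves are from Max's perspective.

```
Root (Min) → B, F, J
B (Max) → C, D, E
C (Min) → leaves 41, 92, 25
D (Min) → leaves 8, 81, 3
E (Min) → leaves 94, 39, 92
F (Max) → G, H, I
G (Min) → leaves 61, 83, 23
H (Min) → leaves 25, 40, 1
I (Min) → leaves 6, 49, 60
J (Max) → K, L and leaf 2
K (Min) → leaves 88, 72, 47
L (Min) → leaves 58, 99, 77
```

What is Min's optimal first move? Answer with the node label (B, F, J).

C (Min): min(41, 92, 25) = 25
D (Min): min(8, 81, 3) = 3
E (Min): min(94, 39, 92) = 39
B (Max): max(25, 3, 39) = 39
G (Min): min(61, 83, 23) = 23
H (Min): min(25, 40, 1) = 1
I (Min): min(6, 49, 60) = 6
F (Max): max(23, 1, 6) = 23
K (Min): min(88, 72, 47) = 47
L (Min): min(58, 99, 77) = 58
J (Max): max(47, 58, 2) = 58
Root (Min): min(39, 23, 58) = 23
Min picks the child with the lowest value: F (value 23).

F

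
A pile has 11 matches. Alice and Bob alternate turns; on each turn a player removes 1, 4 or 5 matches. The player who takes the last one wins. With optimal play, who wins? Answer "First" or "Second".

First

i:   0  1  2  3  4  5  6  7  8  9 10 11
     L  W  L  W  W  W  W  W  L  W  L  W
Position 11 is W, so the first player wins.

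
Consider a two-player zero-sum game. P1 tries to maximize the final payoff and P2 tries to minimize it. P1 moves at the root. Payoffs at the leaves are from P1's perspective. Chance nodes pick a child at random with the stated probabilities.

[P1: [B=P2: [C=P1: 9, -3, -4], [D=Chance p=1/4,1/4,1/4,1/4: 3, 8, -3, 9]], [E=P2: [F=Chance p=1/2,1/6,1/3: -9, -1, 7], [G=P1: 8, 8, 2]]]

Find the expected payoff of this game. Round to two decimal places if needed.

C (P1): max(9, -3, -4) = 9
D (Chance): 1/4·3 + 1/4·8 + 1/4·-3 + 1/4·9 = 4.25
B (P2): min(9, 4.25) = 4.25
F (Chance): 1/2·-9 + 1/6·-1 + 1/3·7 = -2.33
G (P1): max(8, 8, 2) = 8
E (P2): min(-2.33, 8) = -2.33
Root (P1): max(4.25, -2.33) = 4.25

4.25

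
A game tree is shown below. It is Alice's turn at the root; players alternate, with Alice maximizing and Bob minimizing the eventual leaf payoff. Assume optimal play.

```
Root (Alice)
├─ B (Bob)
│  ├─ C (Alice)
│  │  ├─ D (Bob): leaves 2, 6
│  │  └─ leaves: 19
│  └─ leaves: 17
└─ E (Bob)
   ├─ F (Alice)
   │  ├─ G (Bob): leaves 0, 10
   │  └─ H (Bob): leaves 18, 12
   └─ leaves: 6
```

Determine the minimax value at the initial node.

D (Bob): min(2, 6) = 2
C (Alice): max(2, 19) = 19
B (Bob): min(19, 17) = 17
G (Bob): min(0, 10) = 0
H (Bob): min(18, 12) = 12
F (Alice): max(0, 12) = 12
E (Bob): min(12, 6) = 6
Root (Alice): max(17, 6) = 17

17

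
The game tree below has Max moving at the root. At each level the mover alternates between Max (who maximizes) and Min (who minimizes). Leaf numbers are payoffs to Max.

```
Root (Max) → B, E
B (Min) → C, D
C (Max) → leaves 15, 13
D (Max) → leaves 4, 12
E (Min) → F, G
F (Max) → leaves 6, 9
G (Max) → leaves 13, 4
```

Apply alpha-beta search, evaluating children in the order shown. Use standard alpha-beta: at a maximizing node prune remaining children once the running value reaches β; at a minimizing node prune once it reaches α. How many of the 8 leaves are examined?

6

C [α=-∞,β=+∞]: v=15
D [α=-∞,β=15]: v=12
B [α=-∞,β=+∞]: v=12
F [α=12,β=+∞]: v=9
E [α=12,β=+∞]: v=9 after child 1 ≤ α → α-cutoff, skip 1
Root [α=-∞,β=+∞]: v=12
Leaves evaluated: 6 of 8.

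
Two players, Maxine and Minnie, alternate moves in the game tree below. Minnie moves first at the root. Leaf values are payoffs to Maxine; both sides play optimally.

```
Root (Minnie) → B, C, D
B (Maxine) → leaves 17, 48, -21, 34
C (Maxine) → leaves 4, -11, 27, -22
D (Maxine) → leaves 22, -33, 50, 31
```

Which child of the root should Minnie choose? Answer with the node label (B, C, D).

C

B (Maxine): max(17, 48, -21, 34) = 48
C (Maxine): max(4, -11, 27, -22) = 27
D (Maxine): max(22, -33, 50, 31) = 50
Root (Minnie): min(48, 27, 50) = 27
Minnie picks the child with the lowest value: C (value 27).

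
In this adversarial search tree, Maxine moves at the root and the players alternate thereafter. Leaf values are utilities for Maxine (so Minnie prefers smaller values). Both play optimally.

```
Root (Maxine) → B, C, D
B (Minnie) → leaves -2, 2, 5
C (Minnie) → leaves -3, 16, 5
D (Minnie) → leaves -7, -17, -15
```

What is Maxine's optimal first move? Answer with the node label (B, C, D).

B (Minnie): min(-2, 2, 5) = -2
C (Minnie): min(-3, 16, 5) = -3
D (Minnie): min(-7, -17, -15) = -17
Root (Maxine): max(-2, -3, -17) = -2
Maxine picks the child with the highest value: B (value -2).

B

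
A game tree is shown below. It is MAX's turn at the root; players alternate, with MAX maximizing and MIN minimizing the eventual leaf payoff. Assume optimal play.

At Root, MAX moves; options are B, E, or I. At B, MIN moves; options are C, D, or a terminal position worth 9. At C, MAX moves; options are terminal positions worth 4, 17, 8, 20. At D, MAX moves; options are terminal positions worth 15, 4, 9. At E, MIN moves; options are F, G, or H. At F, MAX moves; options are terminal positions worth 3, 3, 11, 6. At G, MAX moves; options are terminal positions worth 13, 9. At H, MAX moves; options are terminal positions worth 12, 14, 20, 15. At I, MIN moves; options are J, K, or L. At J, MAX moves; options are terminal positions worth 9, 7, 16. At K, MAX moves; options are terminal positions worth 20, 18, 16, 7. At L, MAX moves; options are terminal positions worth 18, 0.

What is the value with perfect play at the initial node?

C (MAX): max(4, 17, 8, 20) = 20
D (MAX): max(15, 4, 9) = 15
B (MIN): min(20, 15, 9) = 9
F (MAX): max(3, 3, 11, 6) = 11
G (MAX): max(13, 9) = 13
H (MAX): max(12, 14, 20, 15) = 20
E (MIN): min(11, 13, 20) = 11
J (MAX): max(9, 7, 16) = 16
K (MAX): max(20, 18, 16, 7) = 20
L (MAX): max(18, 0) = 18
I (MIN): min(16, 20, 18) = 16
Root (MAX): max(9, 11, 16) = 16

16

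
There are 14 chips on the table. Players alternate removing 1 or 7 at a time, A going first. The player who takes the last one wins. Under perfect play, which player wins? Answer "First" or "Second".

i:   0  1  2  3  4  5  6  7  8  9 10 11 12 13 14
     L  W  L  W  L  W  L  W  L  W  L  W  L  W  L
Position 14 is L, so the second player wins.

Second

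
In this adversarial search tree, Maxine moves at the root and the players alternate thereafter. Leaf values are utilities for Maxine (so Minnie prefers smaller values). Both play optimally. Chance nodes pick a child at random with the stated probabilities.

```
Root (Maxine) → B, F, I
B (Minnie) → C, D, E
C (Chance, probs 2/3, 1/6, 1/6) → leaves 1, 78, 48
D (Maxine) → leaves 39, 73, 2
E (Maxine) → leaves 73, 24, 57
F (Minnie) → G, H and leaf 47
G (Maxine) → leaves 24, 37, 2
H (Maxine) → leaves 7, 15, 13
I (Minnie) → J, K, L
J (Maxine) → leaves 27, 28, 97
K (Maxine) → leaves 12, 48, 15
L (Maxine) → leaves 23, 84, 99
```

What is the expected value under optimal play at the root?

C (Chance): 2/3·1 + 1/6·78 + 1/6·48 = 21.67
D (Maxine): max(39, 73, 2) = 73
E (Maxine): max(73, 24, 57) = 73
B (Minnie): min(21.67, 73, 73) = 21.67
G (Maxine): max(24, 37, 2) = 37
H (Maxine): max(7, 15, 13) = 15
F (Minnie): min(37, 15, 47) = 15
J (Maxine): max(27, 28, 97) = 97
K (Maxine): max(12, 48, 15) = 48
L (Maxine): max(23, 84, 99) = 99
I (Minnie): min(97, 48, 99) = 48
Root (Maxine): max(21.67, 15, 48) = 48

48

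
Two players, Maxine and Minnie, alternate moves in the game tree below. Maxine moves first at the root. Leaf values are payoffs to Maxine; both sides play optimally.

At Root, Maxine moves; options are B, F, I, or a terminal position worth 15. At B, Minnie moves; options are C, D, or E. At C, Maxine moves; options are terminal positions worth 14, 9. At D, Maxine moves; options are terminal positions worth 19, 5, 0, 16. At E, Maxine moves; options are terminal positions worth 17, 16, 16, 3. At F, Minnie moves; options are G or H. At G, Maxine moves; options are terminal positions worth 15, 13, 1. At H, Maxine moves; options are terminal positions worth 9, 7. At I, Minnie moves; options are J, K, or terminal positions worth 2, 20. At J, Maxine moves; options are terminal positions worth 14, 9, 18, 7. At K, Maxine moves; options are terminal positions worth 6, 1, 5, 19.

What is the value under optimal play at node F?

9

G: max(15, 13, 1) = 15
H: max(9, 7) = 9
F: min(15, 9) = 9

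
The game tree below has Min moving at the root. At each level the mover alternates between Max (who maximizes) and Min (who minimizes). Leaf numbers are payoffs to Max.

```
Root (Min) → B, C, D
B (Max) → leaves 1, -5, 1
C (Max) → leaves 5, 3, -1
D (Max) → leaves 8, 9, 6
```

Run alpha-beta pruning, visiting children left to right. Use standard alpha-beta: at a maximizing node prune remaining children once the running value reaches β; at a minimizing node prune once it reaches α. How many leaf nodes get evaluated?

B [α=-∞,β=+∞]: v=1
C [α=-∞,β=1]: v=5 after child 1 ≥ β → β-cutoff, skip 2
D [α=-∞,β=1]: v=8 after child 1 ≥ β → β-cutoff, skip 2
Root [α=-∞,β=+∞]: v=1
Leaves evaluated: 5 of 9.

5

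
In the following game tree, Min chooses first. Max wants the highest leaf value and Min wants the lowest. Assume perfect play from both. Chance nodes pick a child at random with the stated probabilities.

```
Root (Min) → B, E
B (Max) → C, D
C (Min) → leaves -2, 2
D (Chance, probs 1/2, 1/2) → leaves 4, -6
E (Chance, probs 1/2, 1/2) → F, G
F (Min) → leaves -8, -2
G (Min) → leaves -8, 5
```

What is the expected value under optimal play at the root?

-8

C (Min): min(-2, 2) = -2
D (Chance): 1/2·4 + 1/2·-6 = -1
B (Max): max(-2, -1) = -1
F (Min): min(-8, -2) = -8
G (Min): min(-8, 5) = -8
E (Chance): 1/2·-8 + 1/2·-8 = -8
Root (Min): min(-1, -8) = -8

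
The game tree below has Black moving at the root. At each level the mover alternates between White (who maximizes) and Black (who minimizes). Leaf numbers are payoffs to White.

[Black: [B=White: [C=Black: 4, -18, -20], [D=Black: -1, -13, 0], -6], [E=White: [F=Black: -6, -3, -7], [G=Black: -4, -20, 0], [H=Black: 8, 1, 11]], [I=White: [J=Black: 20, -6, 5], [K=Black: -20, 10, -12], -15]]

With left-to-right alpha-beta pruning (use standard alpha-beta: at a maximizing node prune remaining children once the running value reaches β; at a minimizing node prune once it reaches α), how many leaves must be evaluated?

C [α=-∞,β=+∞]: v=-20
D [α=-20,β=+∞]: v=-13
B [α=-∞,β=+∞]: v=-6
F [α=-∞,β=-6]: v=-7
G [α=-7,β=-6]: v=-20 after child 2 ≤ α → α-cutoff, skip 1
H [α=-7,β=-6]: v=1
E [α=-∞,β=-6]: v=1
J [α=-∞,β=-6]: v=-6
I [α=-∞,β=-6]: v=-6 after child 1 ≥ β → β-cutoff, skip 2
Root [α=-∞,β=+∞]: v=-6
Leaves evaluated: 18 of 23.

18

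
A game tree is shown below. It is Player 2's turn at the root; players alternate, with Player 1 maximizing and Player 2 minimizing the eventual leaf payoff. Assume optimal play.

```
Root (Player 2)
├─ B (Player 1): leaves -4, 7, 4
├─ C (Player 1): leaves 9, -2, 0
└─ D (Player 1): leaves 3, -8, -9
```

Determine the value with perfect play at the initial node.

3

B (Player 1): max(-4, 7, 4) = 7
C (Player 1): max(9, -2, 0) = 9
D (Player 1): max(3, -8, -9) = 3
Root (Player 2): min(7, 9, 3) = 3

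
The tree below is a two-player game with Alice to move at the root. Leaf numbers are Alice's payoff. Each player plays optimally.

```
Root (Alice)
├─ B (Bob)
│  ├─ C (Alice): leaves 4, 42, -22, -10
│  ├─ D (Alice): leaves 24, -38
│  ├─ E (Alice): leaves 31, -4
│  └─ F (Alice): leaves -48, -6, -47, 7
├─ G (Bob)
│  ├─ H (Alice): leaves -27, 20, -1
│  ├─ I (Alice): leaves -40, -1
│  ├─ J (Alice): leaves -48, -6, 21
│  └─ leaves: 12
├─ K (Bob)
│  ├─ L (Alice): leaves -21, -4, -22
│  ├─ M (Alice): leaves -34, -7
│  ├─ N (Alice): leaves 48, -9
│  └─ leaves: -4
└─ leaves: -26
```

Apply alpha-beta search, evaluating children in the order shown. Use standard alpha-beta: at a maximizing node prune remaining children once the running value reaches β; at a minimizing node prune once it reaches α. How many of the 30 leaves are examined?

C [α=-∞,β=+∞]: v=42
D [α=-∞,β=42]: v=24
E [α=-∞,β=24]: v=31 after child 1 ≥ β → β-cutoff, skip 1
F [α=-∞,β=24]: v=7
B [α=-∞,β=+∞]: v=7
H [α=7,β=+∞]: v=20
I [α=7,β=20]: v=-1
G [α=7,β=+∞]: v=-1 after child 2 ≤ α → α-cutoff, skip 2
L [α=7,β=+∞]: v=-4
K [α=7,β=+∞]: v=-4 after child 1 ≤ α → α-cutoff, skip 3
Root [α=-∞,β=+∞]: v=7
Leaves evaluated: 20 of 30.

20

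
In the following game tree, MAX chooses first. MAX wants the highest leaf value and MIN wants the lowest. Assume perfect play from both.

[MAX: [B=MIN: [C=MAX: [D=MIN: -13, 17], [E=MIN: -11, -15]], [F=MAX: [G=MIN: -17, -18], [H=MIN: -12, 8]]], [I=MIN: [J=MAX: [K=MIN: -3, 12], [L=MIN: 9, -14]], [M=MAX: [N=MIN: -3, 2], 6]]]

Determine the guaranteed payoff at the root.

-3

D (MIN): min(-13, 17) = -13
E (MIN): min(-11, -15) = -15
C (MAX): max(-13, -15) = -13
G (MIN): min(-17, -18) = -18
H (MIN): min(-12, 8) = -12
F (MAX): max(-18, -12) = -12
B (MIN): min(-13, -12) = -13
K (MIN): min(-3, 12) = -3
L (MIN): min(9, -14) = -14
J (MAX): max(-3, -14) = -3
N (MIN): min(-3, 2) = -3
M (MAX): max(-3, 6) = 6
I (MIN): min(-3, 6) = -3
Root (MAX): max(-13, -3) = -3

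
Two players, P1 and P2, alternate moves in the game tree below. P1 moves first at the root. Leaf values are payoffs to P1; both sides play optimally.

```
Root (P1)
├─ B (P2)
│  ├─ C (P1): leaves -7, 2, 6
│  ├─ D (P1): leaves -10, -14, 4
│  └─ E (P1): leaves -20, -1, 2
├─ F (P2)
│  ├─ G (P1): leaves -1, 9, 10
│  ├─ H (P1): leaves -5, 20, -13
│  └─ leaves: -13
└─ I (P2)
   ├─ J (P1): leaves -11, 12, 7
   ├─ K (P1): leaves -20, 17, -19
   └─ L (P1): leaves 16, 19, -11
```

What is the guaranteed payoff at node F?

G: max(-1, 9, 10) = 10
H: max(-5, 20, -13) = 20
F: min(10, 20, -13) = -13

-13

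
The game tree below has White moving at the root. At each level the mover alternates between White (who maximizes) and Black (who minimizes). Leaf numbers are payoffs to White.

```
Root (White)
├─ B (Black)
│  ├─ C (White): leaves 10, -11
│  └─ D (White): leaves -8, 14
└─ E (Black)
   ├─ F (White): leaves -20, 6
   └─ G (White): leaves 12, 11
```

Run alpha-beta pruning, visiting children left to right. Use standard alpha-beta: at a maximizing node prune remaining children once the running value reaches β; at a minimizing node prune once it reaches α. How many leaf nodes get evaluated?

6

C [α=-∞,β=+∞]: v=10
D [α=-∞,β=10]: v=14
B [α=-∞,β=+∞]: v=10
F [α=10,β=+∞]: v=6
E [α=10,β=+∞]: v=6 after child 1 ≤ α → α-cutoff, skip 1
Root [α=-∞,β=+∞]: v=10
Leaves evaluated: 6 of 8.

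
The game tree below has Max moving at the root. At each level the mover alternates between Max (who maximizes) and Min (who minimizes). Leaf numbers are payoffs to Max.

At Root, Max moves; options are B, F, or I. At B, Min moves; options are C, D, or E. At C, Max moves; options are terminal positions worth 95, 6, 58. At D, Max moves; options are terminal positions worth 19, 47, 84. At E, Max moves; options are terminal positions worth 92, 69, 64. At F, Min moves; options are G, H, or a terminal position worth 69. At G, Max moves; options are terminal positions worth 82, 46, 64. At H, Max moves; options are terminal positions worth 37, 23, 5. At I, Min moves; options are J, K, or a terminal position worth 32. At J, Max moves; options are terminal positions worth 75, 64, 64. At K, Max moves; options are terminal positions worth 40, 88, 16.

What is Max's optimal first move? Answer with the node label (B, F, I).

B

C (Max): max(95, 6, 58) = 95
D (Max): max(19, 47, 84) = 84
E (Max): max(92, 69, 64) = 92
B (Min): min(95, 84, 92) = 84
G (Max): max(82, 46, 64) = 82
H (Max): max(37, 23, 5) = 37
F (Min): min(82, 37, 69) = 37
J (Max): max(75, 64, 64) = 75
K (Max): max(40, 88, 16) = 88
I (Min): min(75, 88, 32) = 32
Root (Max): max(84, 37, 32) = 84
Max picks the child with the highest value: B (value 84).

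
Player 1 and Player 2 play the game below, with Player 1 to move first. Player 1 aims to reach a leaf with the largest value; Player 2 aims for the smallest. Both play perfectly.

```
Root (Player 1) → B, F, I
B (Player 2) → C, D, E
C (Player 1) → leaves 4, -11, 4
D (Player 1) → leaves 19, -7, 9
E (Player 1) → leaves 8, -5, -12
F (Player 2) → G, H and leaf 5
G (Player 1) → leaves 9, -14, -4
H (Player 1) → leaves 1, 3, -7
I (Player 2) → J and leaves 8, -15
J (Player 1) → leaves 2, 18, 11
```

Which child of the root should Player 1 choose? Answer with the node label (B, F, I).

C (Player 1): max(4, -11, 4) = 4
D (Player 1): max(19, -7, 9) = 19
E (Player 1): max(8, -5, -12) = 8
B (Player 2): min(4, 19, 8) = 4
G (Player 1): max(9, -14, -4) = 9
H (Player 1): max(1, 3, -7) = 3
F (Player 2): min(9, 3, 5) = 3
J (Player 1): max(2, 18, 11) = 18
I (Player 2): min(18, 8, -15) = -15
Root (Player 1): max(4, 3, -15) = 4
Player 1 picks the child with the highest value: B (value 4).

B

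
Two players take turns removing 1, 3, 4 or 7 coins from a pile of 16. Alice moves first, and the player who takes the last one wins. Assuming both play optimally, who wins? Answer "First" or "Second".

Second

Positions where the player to move wins (W) vs loses (L):
i:   0  1  2  3  4  5  6  7  8  9 10 11 12 13 14 15 16
     L  W  L  W  W  W  W  W  L  W  L  W  W  W  W  W  L
Position 16 is L, so the second player wins.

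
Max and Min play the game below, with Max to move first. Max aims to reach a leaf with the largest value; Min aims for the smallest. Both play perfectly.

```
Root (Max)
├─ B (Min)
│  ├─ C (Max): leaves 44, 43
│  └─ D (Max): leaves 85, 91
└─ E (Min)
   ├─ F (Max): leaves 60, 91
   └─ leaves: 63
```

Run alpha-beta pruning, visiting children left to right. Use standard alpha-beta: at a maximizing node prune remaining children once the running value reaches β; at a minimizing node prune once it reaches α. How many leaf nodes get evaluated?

C [α=-∞,β=+∞]: v=44
D [α=-∞,β=44]: v=85 after child 1 ≥ β → β-cutoff, skip 1
B [α=-∞,β=+∞]: v=44
F [α=44,β=+∞]: v=91
E [α=44,β=+∞]: v=63
Root [α=-∞,β=+∞]: v=63
Leaves evaluated: 6 of 7.

6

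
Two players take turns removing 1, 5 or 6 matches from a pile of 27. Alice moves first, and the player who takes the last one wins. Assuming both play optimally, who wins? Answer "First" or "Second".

First

Positions where the player to move wins (W) vs loses (L):
i:   0  1  2  3  4  5  6  7  8  9 10 11 12 13 14 15 16 17 18 19 20 21 22 23 24 25 26 27
     L  W  L  W  L  W  W  W  W  W  W  L  W  L  W  L  W  W  W  W  W  W  L  W  L  W  L  W
Position 27 is W, so the first player wins.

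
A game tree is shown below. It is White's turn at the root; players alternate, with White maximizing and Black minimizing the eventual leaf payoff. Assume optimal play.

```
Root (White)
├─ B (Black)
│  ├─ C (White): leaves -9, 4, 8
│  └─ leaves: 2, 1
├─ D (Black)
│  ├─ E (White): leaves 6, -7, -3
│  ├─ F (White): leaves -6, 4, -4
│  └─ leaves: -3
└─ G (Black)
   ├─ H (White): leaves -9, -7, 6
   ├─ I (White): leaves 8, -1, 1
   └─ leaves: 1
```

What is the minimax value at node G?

H: max(-9, -7, 6) = 6
I: max(8, -1, 1) = 8
G: min(6, 8, 1) = 1

1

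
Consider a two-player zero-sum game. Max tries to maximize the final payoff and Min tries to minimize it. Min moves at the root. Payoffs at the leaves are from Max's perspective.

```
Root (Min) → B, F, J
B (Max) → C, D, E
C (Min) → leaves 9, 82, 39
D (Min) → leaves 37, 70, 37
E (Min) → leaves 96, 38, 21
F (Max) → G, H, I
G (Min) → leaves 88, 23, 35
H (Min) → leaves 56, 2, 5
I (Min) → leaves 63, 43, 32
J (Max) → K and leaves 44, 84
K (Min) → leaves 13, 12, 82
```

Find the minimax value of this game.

32

C (Min): min(9, 82, 39) = 9
D (Min): min(37, 70, 37) = 37
E (Min): min(96, 38, 21) = 21
B (Max): max(9, 37, 21) = 37
G (Min): min(88, 23, 35) = 23
H (Min): min(56, 2, 5) = 2
I (Min): min(63, 43, 32) = 32
F (Max): max(23, 2, 32) = 32
K (Min): min(13, 12, 82) = 12
J (Max): max(12, 44, 84) = 84
Root (Min): min(37, 32, 84) = 32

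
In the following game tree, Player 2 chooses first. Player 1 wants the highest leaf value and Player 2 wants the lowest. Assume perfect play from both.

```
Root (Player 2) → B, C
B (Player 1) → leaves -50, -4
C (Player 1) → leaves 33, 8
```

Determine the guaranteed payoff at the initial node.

B (Player 1): max(-50, -4) = -4
C (Player 1): max(33, 8) = 33
Root (Player 2): min(-4, 33) = -4

-4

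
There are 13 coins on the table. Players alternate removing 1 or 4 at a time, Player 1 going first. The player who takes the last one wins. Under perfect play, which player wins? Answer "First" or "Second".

First

Mark each pile size as W (mover wins) or L (mover loses):
i:   0  1  2  3  4  5  6  7  8  9 10 11 12 13
     L  W  L  W  W  L  W  L  W  W  L  W  L  W
Position 13 is W, so the first player wins.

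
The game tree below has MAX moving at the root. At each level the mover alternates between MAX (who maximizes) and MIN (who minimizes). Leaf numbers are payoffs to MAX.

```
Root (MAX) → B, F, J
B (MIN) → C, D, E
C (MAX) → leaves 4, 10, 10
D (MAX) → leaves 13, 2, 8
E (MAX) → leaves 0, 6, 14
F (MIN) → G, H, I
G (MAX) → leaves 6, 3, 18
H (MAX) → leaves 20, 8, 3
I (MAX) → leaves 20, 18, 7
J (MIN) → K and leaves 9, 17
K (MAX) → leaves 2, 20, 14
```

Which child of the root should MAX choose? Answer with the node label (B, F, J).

C (MAX): max(4, 10, 10) = 10
D (MAX): max(13, 2, 8) = 13
E (MAX): max(0, 6, 14) = 14
B (MIN): min(10, 13, 14) = 10
G (MAX): max(6, 3, 18) = 18
H (MAX): max(20, 8, 3) = 20
I (MAX): max(20, 18, 7) = 20
F (MIN): min(18, 20, 20) = 18
K (MAX): max(2, 20, 14) = 20
J (MIN): min(20, 9, 17) = 9
Root (MAX): max(10, 18, 9) = 18
MAX picks the child with the highest value: F (value 18).

F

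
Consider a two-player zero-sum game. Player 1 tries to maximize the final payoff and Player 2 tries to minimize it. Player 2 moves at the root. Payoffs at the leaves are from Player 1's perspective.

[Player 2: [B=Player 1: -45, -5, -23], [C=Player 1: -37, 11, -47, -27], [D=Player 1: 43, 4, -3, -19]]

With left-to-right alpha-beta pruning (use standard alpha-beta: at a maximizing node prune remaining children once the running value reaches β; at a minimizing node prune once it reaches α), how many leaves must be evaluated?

6

B [α=-∞,β=+∞]: v=-5
C [α=-∞,β=-5]: v=11 after child 2 ≥ β → β-cutoff, skip 2
D [α=-∞,β=-5]: v=43 after child 1 ≥ β → β-cutoff, skip 3
Root [α=-∞,β=+∞]: v=-5
Leaves evaluated: 6 of 11.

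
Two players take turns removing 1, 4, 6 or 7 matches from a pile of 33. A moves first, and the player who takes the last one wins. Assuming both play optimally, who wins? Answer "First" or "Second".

Mark each pile size as W (mover wins) or L (mover loses):
i:   0  1  2  3  4  5  6  7  8  9 10 11 12 13 14 15 16 17 18 19 20 21 22 23 24 25 26 27 28 29 30 31 32 33
     L  W  L  W  W  L  W  W  W  W  L  W  W  L  W  L  W  W  L  W  W  W  W  L  W  W  L  W  L  W  W  L  W  W
Position 33 is W, so the first player wins.

First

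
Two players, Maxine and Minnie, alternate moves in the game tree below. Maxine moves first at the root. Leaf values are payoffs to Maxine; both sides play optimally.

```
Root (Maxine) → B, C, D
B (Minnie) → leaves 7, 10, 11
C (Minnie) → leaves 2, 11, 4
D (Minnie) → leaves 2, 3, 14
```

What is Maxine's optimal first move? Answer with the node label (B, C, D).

B (Minnie): min(7, 10, 11) = 7
C (Minnie): min(2, 11, 4) = 2
D (Minnie): min(2, 3, 14) = 2
Root (Maxine): max(7, 2, 2) = 7
Maxine picks the child with the highest value: B (value 7).

B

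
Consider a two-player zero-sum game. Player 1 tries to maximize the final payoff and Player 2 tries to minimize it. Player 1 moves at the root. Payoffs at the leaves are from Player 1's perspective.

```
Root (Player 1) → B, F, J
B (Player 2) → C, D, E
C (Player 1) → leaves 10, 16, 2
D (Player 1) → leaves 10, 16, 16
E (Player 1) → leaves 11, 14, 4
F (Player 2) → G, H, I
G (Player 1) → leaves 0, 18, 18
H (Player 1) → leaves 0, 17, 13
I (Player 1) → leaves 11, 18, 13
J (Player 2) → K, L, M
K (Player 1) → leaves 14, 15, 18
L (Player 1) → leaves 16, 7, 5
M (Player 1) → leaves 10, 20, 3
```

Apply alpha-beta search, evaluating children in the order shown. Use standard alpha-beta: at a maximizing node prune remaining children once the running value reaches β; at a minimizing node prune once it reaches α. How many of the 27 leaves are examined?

C [α=-∞,β=+∞]: v=16
D [α=-∞,β=16]: v=16 after child 2 ≥ β → β-cutoff, skip 1
E [α=-∞,β=16]: v=14
B [α=-∞,β=+∞]: v=14
G [α=14,β=+∞]: v=18
H [α=14,β=18]: v=17
I [α=14,β=17]: v=18 after child 2 ≥ β → β-cutoff, skip 1
F [α=14,β=+∞]: v=17
K [α=17,β=+∞]: v=18
L [α=17,β=18]: v=16
J [α=17,β=+∞]: v=16 after child 2 ≤ α → α-cutoff, skip 1
Root [α=-∞,β=+∞]: v=17
Leaves evaluated: 22 of 27.

22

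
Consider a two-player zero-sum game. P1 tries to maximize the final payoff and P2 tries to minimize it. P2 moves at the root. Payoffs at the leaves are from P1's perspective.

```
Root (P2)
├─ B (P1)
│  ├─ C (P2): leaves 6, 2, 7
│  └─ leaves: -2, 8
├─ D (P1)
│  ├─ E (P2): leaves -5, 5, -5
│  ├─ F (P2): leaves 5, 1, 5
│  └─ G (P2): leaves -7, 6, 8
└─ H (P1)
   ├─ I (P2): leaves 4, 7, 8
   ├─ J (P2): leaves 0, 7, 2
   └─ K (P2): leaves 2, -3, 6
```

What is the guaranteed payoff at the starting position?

C (P2): min(6, 2, 7) = 2
B (P1): max(2, -2, 8) = 8
E (P2): min(-5, 5, -5) = -5
F (P2): min(5, 1, 5) = 1
G (P2): min(-7, 6, 8) = -7
D (P1): max(-5, 1, -7) = 1
I (P2): min(4, 7, 8) = 4
J (P2): min(0, 7, 2) = 0
K (P2): min(2, -3, 6) = -3
H (P1): max(4, 0, -3) = 4
Root (P2): min(8, 1, 4) = 1

1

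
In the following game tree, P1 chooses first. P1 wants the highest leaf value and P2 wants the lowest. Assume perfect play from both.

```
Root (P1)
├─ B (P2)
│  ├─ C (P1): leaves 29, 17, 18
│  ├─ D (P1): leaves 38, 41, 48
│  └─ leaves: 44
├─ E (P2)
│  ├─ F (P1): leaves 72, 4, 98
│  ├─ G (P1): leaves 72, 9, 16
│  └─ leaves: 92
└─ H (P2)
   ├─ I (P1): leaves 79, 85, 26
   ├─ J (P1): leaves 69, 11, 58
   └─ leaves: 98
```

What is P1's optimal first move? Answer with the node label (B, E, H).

C (P1): max(29, 17, 18) = 29
D (P1): max(38, 41, 48) = 48
B (P2): min(29, 48, 44) = 29
F (P1): max(72, 4, 98) = 98
G (P1): max(72, 9, 16) = 72
E (P2): min(98, 72, 92) = 72
I (P1): max(79, 85, 26) = 85
J (P1): max(69, 11, 58) = 69
H (P2): min(85, 69, 98) = 69
Root (P1): max(29, 72, 69) = 72
P1 picks the child with the highest value: E (value 72).

E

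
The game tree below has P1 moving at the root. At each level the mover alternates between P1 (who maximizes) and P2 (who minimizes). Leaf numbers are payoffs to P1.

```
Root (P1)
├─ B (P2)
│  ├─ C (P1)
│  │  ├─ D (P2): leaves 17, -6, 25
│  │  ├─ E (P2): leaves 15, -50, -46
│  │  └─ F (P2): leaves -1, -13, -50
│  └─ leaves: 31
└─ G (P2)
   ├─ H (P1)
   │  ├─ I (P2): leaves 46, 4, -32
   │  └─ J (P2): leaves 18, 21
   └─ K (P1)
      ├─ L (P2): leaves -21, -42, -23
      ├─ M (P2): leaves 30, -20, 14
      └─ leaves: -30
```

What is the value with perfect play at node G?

-20

I: min(46, 4, -32) = -32
J: min(18, 21) = 18
H: max(-32, 18) = 18
L: min(-21, -42, -23) = -42
M: min(30, -20, 14) = -20
K: max(-42, -20, -30) = -20
G: min(18, -20) = -20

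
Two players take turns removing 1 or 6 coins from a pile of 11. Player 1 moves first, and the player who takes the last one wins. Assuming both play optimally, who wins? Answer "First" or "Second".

W/L table (W = player to move can force a win):
i:   0  1  2  3  4  5  6  7  8  9 10 11
     L  W  L  W  L  W  W  L  W  L  W  L
Position 11 is L, so the second player wins.

Second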